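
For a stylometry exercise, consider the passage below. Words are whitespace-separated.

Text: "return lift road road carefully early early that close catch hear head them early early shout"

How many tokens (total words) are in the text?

16

Tokens: return, lift, road, road, carefully, early, early, that, close, catch, hear, head, them, early, early, shout
N = 16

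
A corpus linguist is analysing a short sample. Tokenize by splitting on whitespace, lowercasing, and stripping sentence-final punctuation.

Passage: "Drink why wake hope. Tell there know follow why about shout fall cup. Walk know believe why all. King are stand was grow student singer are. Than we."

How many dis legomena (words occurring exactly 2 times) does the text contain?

Frequencies: why:3, know:2, are:2, drink:1, wake:1, hope:1, tell:1, there:1, follow:1, about:1, shout:1, fall:1, cup:1, walk:1, believe:1, all:1, king:1, stand:1, was:1, grow:1, … (4 more, each freq 1)
Words with frequency 2: are, know

2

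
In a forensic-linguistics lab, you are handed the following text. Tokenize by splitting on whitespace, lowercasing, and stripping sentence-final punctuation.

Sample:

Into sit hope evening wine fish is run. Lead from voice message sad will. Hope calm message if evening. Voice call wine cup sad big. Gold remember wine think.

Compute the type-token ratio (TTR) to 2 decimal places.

N = 29 tokens, V = 22 types.
TTR = V / N = 22 / 29 = 0.76

0.76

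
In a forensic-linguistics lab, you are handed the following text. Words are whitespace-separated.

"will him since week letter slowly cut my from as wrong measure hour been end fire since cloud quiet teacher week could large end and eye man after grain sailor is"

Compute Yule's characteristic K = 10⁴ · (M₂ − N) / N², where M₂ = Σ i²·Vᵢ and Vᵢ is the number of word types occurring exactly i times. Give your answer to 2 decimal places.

Frequencies: since:2, week:2, end:2, will:1, him:1, letter:1, slowly:1, cut:1, my:1, from:1, as:1, wrong:1, measure:1, hour:1, been:1, fire:1, cloud:1, quiet:1, teacher:1, could:1, … (8 more, each freq 1)
N = 31. Frequency spectrum: V_1=25, V_2=3
M₂ = 1²·25 + 2²·3 = 37
K = 10000 × (37 − 31) / 31² = 62.43

62.43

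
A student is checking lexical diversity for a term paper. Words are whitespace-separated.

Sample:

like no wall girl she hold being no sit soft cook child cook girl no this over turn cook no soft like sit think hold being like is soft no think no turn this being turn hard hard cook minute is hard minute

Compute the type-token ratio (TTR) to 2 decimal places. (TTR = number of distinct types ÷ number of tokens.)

N = 43 tokens, V = 18 types.
TTR = V / N = 18 / 43 = 0.42

0.42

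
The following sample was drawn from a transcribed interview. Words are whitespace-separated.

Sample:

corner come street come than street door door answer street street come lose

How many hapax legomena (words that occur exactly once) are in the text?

Frequencies: street:4, come:3, door:2, corner:1, than:1, answer:1, lose:1
Hapax (freq=1): answer, corner, lose, than

4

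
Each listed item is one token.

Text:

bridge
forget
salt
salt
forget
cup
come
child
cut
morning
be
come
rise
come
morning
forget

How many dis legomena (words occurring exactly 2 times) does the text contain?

2

Frequencies: forget:3, come:3, salt:2, morning:2, bridge:1, cup:1, child:1, cut:1, be:1, rise:1
Words with frequency 2: morning, salt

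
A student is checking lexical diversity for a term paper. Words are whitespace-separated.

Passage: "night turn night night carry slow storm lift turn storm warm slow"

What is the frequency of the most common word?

3

Frequencies: night:3, turn:2, slow:2, storm:2, carry:1, lift:1, warm:1
Most common: 'night' with frequency 3.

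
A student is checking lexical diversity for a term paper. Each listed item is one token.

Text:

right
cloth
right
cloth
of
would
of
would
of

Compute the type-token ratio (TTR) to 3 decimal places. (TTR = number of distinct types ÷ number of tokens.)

0.444

N = 9 tokens, V = 4 types.
TTR = V / N = 4 / 9 = 0.444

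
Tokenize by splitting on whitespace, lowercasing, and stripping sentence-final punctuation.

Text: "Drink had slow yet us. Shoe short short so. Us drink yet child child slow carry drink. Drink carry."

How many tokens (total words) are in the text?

19

Tokens: drink, had, slow, yet, us, shoe, short, short, so, us, drink, yet, child, child, slow, carry, drink, drink, carry
N = 19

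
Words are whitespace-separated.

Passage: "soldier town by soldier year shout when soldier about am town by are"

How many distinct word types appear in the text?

9

Distinct types: {about, am, are, by, shout, soldier, town, when, year}
V = 9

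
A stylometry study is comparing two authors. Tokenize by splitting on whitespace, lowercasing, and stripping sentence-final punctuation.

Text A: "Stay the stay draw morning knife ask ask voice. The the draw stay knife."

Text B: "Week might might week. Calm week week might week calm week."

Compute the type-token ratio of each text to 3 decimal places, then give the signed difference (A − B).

TTR(A) = 7/14 = 0.500
TTR(B) = 3/11 = 0.273
Difference = 0.500 − 0.273 = 0.227

0.227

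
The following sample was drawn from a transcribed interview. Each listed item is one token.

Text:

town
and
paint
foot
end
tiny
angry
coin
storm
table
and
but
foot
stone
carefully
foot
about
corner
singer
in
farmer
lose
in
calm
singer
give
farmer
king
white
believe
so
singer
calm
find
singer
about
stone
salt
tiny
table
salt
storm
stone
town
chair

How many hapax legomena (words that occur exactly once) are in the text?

Frequencies: singer:4, foot:3, stone:3, town:2, and:2, tiny:2, storm:2, table:2, about:2, in:2, farmer:2, calm:2, salt:2, paint:1, end:1, angry:1, coin:1, but:1, carefully:1, corner:1, … (8 more, each freq 1)
Hapax (freq=1): angry, believe, but, carefully, chair, coin, corner, end, find, give, king, lose, paint, so, white

15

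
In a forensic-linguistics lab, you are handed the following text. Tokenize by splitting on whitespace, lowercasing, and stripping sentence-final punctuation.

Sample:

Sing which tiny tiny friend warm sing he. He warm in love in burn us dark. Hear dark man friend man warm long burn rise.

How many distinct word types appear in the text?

15

Distinct types: {burn, dark, friend, he, hear, in, long, love, man, rise, sing, tiny, us, warm, which}
V = 15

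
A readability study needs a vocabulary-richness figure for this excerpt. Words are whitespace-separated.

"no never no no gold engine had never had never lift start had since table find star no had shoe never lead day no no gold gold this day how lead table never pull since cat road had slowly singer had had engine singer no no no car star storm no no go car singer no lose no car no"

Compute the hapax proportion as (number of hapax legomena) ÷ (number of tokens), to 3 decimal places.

0.217

Frequencies: no:14, had:7, never:5, gold:3, singer:3, car:3, engine:2, since:2, table:2, star:2, lead:2, day:2, lift:1, start:1, find:1, shoe:1, this:1, how:1, pull:1, cat:1, … (5 more, each freq 1)
Hapax count = 13; token count = 60.
Ratio = 13 / 60 = 0.217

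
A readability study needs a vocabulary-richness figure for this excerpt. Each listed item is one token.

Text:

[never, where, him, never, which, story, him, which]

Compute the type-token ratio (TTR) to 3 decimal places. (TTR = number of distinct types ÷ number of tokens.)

0.625

N = 8 tokens, V = 5 types.
TTR = V / N = 5 / 8 = 0.625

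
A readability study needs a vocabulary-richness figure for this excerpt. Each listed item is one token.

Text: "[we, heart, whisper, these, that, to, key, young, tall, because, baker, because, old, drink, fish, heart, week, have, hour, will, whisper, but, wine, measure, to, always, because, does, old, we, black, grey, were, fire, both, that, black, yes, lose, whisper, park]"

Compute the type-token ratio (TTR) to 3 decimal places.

N = 41 tokens, V = 31 types.
TTR = V / N = 31 / 41 = 0.756

0.756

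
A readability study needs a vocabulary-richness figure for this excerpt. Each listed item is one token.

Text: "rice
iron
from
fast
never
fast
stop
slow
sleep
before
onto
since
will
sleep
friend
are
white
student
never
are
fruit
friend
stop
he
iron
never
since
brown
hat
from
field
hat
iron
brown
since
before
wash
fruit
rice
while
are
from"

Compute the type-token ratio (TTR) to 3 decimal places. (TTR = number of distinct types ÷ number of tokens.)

0.548

N = 42 tokens, V = 23 types.
TTR = V / N = 23 / 42 = 0.548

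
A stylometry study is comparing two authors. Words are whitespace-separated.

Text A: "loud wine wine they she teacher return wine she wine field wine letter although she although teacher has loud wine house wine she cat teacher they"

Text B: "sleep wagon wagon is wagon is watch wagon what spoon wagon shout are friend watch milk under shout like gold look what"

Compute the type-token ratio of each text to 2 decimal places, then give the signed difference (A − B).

-0.18

TTR(A) = 12/26 = 0.46
TTR(B) = 14/22 = 0.64
Difference = 0.46 − 0.64 = -0.18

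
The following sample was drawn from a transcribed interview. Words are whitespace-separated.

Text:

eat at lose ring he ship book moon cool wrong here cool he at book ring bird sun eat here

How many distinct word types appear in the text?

Distinct types: {at, bird, book, cool, eat, he, here, lose, moon, ring, ship, sun, wrong}
V = 13

13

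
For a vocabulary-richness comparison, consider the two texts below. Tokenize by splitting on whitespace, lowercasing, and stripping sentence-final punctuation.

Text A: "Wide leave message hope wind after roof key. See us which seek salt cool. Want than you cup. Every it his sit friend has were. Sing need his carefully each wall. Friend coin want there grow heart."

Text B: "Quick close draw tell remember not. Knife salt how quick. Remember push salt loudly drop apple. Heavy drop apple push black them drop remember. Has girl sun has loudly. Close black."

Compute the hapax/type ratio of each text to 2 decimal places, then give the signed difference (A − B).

A: hapax=31, V=34, ratio=0.91
B: hapax=9, V=19, ratio=0.47
Difference = 0.91 − 0.47 = 0.44

0.44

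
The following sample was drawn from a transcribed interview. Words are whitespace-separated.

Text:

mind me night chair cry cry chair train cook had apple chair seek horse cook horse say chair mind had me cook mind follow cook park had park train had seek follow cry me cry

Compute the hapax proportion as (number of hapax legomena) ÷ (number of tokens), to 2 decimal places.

Frequencies: chair:4, cry:4, cook:4, had:4, mind:3, me:3, train:2, seek:2, horse:2, follow:2, park:2, night:1, apple:1, say:1
Hapax count = 3; token count = 35.
Ratio = 3 / 35 = 0.09

0.09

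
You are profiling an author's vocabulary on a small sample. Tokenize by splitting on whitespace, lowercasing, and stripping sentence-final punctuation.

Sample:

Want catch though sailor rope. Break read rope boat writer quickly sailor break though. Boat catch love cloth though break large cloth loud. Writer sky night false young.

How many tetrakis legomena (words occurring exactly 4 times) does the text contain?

Frequencies: though:3, break:3, catch:2, sailor:2, rope:2, boat:2, writer:2, cloth:2, want:1, read:1, quickly:1, love:1, large:1, loud:1, sky:1, night:1, false:1, young:1
Words with frequency 4: (none)

0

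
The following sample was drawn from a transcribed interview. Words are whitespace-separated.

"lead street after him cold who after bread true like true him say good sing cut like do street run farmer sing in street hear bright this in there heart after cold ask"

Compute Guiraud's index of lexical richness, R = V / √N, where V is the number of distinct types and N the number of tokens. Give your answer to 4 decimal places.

4.0038

N = 33, V = 23.
√N = 5.744563
R = 23 / 5.744563 = 4.0038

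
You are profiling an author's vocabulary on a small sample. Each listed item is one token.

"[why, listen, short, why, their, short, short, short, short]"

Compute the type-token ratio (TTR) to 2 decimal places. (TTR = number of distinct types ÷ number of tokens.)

N = 9 tokens, V = 4 types.
TTR = V / N = 4 / 9 = 0.44

0.44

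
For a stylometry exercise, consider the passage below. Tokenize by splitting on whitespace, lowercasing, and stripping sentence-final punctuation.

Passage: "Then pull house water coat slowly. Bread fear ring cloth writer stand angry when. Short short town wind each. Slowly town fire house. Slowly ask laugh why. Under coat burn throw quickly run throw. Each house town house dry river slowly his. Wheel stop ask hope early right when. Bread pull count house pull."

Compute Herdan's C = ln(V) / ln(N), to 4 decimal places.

0.8984

N = 54, V = 36.
ln(V) = 3.583519, ln(N) = 3.988984
C = 3.583519 / 3.988984 = 0.8984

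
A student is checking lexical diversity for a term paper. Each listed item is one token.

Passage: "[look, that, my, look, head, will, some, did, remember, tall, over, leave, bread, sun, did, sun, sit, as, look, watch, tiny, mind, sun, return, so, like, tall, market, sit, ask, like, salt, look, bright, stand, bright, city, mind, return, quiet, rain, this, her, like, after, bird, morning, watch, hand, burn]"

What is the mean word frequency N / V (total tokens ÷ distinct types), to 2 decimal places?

N = 50 tokens, V = 36 types.
Mean frequency = N / V = 50 / 36 = 1.39

1.39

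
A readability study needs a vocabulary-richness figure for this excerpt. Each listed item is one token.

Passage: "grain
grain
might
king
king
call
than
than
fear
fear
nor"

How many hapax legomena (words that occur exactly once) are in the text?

3

Frequencies: grain:2, king:2, than:2, fear:2, might:1, call:1, nor:1
Hapax (freq=1): call, might, nor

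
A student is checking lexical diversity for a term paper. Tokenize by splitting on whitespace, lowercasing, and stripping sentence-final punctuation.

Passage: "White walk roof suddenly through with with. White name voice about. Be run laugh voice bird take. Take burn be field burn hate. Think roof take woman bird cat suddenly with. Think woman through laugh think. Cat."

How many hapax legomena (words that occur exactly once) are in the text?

6

Frequencies: with:3, take:3, think:3, white:2, roof:2, suddenly:2, through:2, voice:2, be:2, laugh:2, bird:2, burn:2, woman:2, cat:2, walk:1, name:1, about:1, run:1, field:1, hate:1
Hapax (freq=1): about, field, hate, name, run, walk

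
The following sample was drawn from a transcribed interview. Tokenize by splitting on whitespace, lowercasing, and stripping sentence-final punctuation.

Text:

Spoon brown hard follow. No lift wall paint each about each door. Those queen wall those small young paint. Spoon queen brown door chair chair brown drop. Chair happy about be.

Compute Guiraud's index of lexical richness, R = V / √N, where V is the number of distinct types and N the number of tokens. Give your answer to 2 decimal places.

N = 31, V = 19.
√N = 5.567764
R = 19 / 5.567764 = 3.41

3.41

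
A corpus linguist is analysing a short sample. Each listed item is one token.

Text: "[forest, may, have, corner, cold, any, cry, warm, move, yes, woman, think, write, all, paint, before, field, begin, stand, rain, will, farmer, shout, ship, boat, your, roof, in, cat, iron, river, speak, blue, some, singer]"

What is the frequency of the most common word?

Frequencies: forest:1, may:1, have:1, corner:1, cold:1, any:1, cry:1, warm:1, move:1, yes:1, woman:1, think:1, write:1, all:1, paint:1, before:1, field:1, begin:1, stand:1, rain:1, … (15 more, each freq 1)
Most common: 'forest' with frequency 1.

1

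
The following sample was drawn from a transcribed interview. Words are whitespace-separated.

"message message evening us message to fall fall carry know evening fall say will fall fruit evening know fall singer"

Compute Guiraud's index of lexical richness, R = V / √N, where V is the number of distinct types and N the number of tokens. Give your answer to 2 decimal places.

2.46

N = 20, V = 11.
√N = 4.472136
R = 11 / 4.472136 = 2.46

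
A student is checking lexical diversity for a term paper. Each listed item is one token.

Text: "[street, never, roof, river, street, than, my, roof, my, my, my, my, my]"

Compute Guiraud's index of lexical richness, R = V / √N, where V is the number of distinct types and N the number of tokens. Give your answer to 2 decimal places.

1.66

N = 13, V = 6.
√N = 3.605551
R = 6 / 3.605551 = 1.66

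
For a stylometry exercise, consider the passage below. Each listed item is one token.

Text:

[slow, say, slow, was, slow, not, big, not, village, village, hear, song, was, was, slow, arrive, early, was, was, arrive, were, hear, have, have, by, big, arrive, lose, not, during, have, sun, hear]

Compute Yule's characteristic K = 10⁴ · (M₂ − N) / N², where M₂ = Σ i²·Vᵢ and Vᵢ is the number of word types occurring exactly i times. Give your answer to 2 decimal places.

Frequencies: was:5, slow:4, not:3, hear:3, arrive:3, have:3, big:2, village:2, say:1, song:1, early:1, were:1, by:1, lose:1, during:1, sun:1
N = 33. Frequency spectrum: V_1=8, V_2=2, V_3=4, V_4=1, V_5=1
M₂ = 1²·8 + 2²·2 + 3²·4 + 4²·1 + 5²·1 = 93
K = 10000 × (93 − 33) / 33² = 550.96

550.96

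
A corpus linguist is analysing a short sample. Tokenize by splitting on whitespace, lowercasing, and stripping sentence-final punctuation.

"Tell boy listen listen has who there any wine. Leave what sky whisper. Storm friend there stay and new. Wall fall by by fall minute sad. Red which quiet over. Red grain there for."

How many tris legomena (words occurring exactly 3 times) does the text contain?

1

Frequencies: there:3, listen:2, fall:2, by:2, red:2, tell:1, boy:1, has:1, who:1, any:1, wine:1, leave:1, what:1, sky:1, whisper:1, storm:1, friend:1, stay:1, and:1, new:1, … (8 more, each freq 1)
Words with frequency 3: there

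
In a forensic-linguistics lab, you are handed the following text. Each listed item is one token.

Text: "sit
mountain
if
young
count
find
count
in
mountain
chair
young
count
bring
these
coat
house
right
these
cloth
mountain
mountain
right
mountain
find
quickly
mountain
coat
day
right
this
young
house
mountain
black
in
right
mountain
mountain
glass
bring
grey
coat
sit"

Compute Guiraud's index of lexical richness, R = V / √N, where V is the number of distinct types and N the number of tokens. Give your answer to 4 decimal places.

3.0500

N = 43, V = 20.
√N = 6.557439
R = 20 / 6.557439 = 3.0500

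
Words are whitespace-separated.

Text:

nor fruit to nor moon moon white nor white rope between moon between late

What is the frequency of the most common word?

3

Frequencies: nor:3, moon:3, white:2, between:2, fruit:1, to:1, rope:1, late:1
Most common: 'nor' with frequency 3.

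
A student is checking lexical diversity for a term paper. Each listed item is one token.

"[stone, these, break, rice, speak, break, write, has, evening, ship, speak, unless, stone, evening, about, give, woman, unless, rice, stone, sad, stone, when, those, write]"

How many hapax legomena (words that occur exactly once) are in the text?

Frequencies: stone:4, break:2, rice:2, speak:2, write:2, evening:2, unless:2, these:1, has:1, ship:1, about:1, give:1, woman:1, sad:1, when:1, those:1
Hapax (freq=1): about, give, has, sad, ship, these, those, when, woman

9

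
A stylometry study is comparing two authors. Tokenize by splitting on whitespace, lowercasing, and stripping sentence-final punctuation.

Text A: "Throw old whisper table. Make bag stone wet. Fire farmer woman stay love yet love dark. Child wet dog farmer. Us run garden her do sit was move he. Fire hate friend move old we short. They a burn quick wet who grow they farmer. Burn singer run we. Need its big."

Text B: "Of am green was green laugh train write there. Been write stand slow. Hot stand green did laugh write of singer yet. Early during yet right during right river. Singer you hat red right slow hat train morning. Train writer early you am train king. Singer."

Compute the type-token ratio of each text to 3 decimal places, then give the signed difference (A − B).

0.226

TTR(A) = 40/52 = 0.769
TTR(B) = 25/46 = 0.543
Difference = 0.769 − 0.543 = 0.226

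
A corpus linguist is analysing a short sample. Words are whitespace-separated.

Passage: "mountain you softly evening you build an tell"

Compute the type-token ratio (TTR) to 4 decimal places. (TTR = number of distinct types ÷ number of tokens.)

0.8750

N = 8 tokens, V = 7 types.
TTR = V / N = 7 / 8 = 0.8750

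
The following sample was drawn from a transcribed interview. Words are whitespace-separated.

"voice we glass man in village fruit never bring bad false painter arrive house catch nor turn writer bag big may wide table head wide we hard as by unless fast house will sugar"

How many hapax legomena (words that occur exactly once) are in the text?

28

Frequencies: we:2, house:2, wide:2, voice:1, glass:1, man:1, in:1, village:1, fruit:1, never:1, bring:1, bad:1, false:1, painter:1, arrive:1, catch:1, nor:1, turn:1, writer:1, bag:1, … (11 more, each freq 1)
Hapax (freq=1): arrive, as, bad, bag, big, bring, by, catch, false, fast, fruit, glass, hard, head, in, man, may, never, nor, painter, sugar, table, turn, unless, village, voice, will, writer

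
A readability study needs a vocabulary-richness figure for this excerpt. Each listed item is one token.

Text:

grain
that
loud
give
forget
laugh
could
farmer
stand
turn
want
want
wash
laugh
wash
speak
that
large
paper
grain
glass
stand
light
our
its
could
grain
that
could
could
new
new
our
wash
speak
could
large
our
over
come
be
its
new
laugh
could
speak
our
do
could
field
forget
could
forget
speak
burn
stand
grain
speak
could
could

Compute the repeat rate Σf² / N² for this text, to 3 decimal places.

0.066

Frequencies: could:10, speak:5, grain:4, our:4, that:3, forget:3, laugh:3, stand:3, wash:3, new:3, want:2, large:2, its:2, loud:1, give:1, farmer:1, turn:1, paper:1, glass:1, light:1, … (6 more, each freq 1)
Σf² = 236; N² = 3600
Repeat rate = 236 / 3600 = 0.066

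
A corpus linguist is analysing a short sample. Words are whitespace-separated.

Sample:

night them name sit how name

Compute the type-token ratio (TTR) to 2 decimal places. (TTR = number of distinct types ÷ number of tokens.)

0.83

N = 6 tokens, V = 5 types.
TTR = V / N = 5 / 6 = 0.83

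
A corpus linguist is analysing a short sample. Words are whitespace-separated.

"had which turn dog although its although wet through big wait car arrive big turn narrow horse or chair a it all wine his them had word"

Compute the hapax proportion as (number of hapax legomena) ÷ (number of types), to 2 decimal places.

0.83

Frequencies: had:2, turn:2, although:2, big:2, which:1, dog:1, its:1, wet:1, through:1, wait:1, car:1, arrive:1, narrow:1, horse:1, or:1, chair:1, a:1, it:1, all:1, wine:1, … (3 more, each freq 1)
Hapax count = 19; type count = 23.
Ratio = 19 / 23 = 0.83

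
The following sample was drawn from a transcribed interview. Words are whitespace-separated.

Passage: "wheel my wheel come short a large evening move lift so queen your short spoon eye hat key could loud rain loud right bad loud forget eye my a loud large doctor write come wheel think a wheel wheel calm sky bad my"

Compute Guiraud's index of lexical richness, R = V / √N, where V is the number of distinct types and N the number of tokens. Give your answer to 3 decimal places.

N = 43, V = 27.
√N = 6.557439
R = 27 / 6.557439 = 4.117

4.117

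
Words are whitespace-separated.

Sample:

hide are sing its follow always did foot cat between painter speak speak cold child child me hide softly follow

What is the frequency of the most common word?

2

Frequencies: hide:2, follow:2, speak:2, child:2, are:1, sing:1, its:1, always:1, did:1, foot:1, cat:1, between:1, painter:1, cold:1, me:1, softly:1
Most common: 'hide' with frequency 2.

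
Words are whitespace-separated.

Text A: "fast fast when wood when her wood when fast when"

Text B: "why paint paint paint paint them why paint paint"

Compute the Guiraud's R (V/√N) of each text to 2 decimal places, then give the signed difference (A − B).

0.26

A: V=4, N=10, R=1.26
B: V=3, N=9, R=1.00
Difference = 1.26 − 1.00 = 0.26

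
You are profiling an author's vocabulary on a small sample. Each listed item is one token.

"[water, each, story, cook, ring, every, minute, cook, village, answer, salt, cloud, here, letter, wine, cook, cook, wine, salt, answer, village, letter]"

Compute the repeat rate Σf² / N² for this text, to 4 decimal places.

0.0909

Frequencies: cook:4, village:2, answer:2, salt:2, letter:2, wine:2, water:1, each:1, story:1, ring:1, every:1, minute:1, cloud:1, here:1
Σf² = 44; N² = 484
Repeat rate = 44 / 484 = 0.0909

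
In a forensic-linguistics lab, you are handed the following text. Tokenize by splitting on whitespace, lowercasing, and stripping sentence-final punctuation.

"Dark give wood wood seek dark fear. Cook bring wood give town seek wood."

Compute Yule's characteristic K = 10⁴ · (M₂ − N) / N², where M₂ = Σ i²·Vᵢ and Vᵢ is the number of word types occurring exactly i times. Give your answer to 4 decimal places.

Frequencies: wood:4, dark:2, give:2, seek:2, fear:1, cook:1, bring:1, town:1
N = 14. Frequency spectrum: V_1=4, V_2=3, V_4=1
M₂ = 1²·4 + 2²·3 + 4²·1 = 32
K = 10000 × (32 − 14) / 14² = 918.3673

918.3673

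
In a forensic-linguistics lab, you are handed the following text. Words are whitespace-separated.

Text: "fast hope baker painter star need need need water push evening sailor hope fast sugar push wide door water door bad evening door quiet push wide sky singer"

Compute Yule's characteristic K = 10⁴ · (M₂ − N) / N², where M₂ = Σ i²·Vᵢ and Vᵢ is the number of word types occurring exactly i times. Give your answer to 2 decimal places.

357.14

Frequencies: need:3, push:3, door:3, fast:2, hope:2, water:2, evening:2, wide:2, baker:1, painter:1, star:1, sailor:1, sugar:1, bad:1, quiet:1, sky:1, singer:1
N = 28. Frequency spectrum: V_1=9, V_2=5, V_3=3
M₂ = 1²·9 + 2²·5 + 3²·3 = 56
K = 10000 × (56 − 28) / 28² = 357.14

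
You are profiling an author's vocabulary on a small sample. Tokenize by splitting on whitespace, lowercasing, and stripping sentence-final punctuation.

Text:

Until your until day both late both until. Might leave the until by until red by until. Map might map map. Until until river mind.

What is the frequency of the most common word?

8

Frequencies: until:8, map:3, both:2, might:2, by:2, your:1, day:1, late:1, leave:1, the:1, red:1, river:1, mind:1
Most common: 'until' with frequency 8.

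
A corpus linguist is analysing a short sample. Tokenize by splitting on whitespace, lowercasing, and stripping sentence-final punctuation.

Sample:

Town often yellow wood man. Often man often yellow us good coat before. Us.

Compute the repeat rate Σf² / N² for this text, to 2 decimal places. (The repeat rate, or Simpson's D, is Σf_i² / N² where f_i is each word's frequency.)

0.13

Frequencies: often:3, yellow:2, man:2, us:2, town:1, wood:1, good:1, coat:1, before:1
Σf² = 26; N² = 196
Repeat rate = 26 / 196 = 0.13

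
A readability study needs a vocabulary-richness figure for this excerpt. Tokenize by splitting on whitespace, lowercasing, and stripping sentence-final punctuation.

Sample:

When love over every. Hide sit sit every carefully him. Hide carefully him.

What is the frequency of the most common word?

Frequencies: every:2, hide:2, sit:2, carefully:2, him:2, when:1, love:1, over:1
Most common: 'every' with frequency 2.

2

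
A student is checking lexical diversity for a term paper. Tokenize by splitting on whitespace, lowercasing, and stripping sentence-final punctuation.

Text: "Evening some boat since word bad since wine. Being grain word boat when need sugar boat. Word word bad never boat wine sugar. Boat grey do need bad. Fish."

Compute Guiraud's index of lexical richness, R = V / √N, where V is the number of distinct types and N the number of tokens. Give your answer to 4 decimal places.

N = 29, V = 16.
√N = 5.385165
R = 16 / 5.385165 = 2.9711

2.9711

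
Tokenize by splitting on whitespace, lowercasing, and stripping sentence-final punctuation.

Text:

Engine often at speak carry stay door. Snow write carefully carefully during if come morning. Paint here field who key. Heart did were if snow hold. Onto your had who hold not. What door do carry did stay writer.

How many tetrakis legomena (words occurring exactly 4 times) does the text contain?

Frequencies: carry:2, stay:2, door:2, snow:2, carefully:2, if:2, who:2, did:2, hold:2, engine:1, often:1, at:1, speak:1, write:1, during:1, come:1, morning:1, paint:1, here:1, field:1, … (10 more, each freq 1)
Words with frequency 4: (none)

0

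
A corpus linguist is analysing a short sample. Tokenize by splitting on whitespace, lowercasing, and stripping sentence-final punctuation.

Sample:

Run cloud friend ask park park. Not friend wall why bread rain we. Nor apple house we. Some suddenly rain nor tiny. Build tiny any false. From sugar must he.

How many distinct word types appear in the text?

Distinct types: {any, apple, ask, bread, build, cloud, false, friend, from, he, house, must, nor, not, park, rain, run, some, suddenly, sugar, tiny, wall, we, why}
V = 24

24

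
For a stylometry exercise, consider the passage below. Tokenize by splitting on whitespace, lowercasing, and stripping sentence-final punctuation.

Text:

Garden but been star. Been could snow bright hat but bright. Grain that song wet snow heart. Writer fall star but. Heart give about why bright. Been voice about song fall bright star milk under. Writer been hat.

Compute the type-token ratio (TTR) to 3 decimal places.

0.553

N = 38 tokens, V = 21 types.
TTR = V / N = 21 / 38 = 0.553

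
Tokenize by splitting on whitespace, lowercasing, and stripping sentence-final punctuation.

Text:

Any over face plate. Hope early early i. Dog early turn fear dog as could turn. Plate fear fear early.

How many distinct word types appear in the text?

Distinct types: {any, as, could, dog, early, face, fear, hope, i, over, plate, turn}
V = 12

12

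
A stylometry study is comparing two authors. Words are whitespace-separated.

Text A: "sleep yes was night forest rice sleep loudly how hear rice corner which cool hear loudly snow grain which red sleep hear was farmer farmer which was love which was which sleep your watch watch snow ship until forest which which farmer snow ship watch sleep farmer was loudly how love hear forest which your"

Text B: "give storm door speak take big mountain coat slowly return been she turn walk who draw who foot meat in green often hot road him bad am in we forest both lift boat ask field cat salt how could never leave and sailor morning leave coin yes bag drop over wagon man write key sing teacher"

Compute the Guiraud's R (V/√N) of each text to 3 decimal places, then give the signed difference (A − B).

A: V=21, N=55, R=2.832
B: V=53, N=56, R=7.082
Difference = 2.832 − 7.082 = -4.250

-4.250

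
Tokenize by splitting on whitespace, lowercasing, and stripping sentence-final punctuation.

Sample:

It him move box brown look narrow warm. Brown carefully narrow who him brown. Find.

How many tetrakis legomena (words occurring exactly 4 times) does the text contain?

Frequencies: brown:3, him:2, narrow:2, it:1, move:1, box:1, look:1, warm:1, carefully:1, who:1, find:1
Words with frequency 4: (none)

0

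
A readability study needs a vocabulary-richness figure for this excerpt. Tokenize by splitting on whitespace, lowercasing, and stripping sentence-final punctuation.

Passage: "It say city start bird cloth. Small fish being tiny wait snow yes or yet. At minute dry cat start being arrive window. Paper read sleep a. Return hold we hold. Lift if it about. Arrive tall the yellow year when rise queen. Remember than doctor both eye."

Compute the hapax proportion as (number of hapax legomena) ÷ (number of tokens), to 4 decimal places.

0.7917

Frequencies: it:2, start:2, being:2, arrive:2, hold:2, say:1, city:1, bird:1, cloth:1, small:1, fish:1, tiny:1, wait:1, snow:1, yes:1, or:1, yet:1, at:1, minute:1, dry:1, … (23 more, each freq 1)
Hapax count = 38; token count = 48.
Ratio = 38 / 48 = 0.7917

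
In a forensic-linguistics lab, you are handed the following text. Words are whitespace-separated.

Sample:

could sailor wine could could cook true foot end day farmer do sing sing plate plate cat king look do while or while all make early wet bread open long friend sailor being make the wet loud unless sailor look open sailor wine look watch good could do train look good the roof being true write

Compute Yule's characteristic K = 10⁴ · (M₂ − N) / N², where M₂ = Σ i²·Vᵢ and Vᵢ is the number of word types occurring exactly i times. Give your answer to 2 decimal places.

Frequencies: could:4, sailor:4, look:4, do:3, wine:2, true:2, sing:2, plate:2, while:2, make:2, wet:2, open:2, being:2, the:2, good:2, cook:1, foot:1, end:1, day:1, farmer:1, … (14 more, each freq 1)
N = 56. Frequency spectrum: V_1=19, V_2=11, V_3=1, V_4=3
M₂ = 1²·19 + 2²·11 + 3²·1 + 4²·3 = 120
K = 10000 × (120 − 56) / 56² = 204.08

204.08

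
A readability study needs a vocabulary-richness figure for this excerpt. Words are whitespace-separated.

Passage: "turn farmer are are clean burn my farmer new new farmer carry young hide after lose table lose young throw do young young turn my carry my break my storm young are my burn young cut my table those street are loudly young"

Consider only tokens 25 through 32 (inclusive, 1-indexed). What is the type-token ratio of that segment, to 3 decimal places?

0.750

Segment tokens 25–32: my, carry, my, break, my, storm, young, are
Segment N = 8, segment V = 6.
TTR = 6 / 8 = 0.750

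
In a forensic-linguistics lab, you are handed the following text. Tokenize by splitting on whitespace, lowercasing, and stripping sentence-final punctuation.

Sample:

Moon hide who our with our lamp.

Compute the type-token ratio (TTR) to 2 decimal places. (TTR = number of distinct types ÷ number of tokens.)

N = 7 tokens, V = 6 types.
TTR = V / N = 6 / 7 = 0.86

0.86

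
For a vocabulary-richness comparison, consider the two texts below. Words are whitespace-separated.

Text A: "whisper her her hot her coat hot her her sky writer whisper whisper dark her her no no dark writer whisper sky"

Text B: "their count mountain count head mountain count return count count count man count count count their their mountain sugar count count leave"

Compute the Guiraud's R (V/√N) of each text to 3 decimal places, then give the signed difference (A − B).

A: V=8, N=22, R=1.706
B: V=8, N=22, R=1.706
Difference = 1.706 − 1.706 = 0.000

0.000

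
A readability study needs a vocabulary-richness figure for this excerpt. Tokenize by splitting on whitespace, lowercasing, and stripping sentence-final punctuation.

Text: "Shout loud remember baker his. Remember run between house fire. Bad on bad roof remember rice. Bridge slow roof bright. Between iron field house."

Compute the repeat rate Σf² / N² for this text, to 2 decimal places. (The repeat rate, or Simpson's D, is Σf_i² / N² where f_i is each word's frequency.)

Frequencies: remember:3, between:2, house:2, bad:2, roof:2, shout:1, loud:1, baker:1, his:1, run:1, fire:1, on:1, rice:1, bridge:1, slow:1, bright:1, iron:1, field:1
Σf² = 38; N² = 576
Repeat rate = 38 / 576 = 0.07

0.07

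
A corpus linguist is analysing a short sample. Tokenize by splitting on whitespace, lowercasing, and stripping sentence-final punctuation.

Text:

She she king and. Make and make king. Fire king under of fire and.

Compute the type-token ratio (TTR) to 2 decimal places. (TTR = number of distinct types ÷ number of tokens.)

N = 14 tokens, V = 7 types.
TTR = V / N = 7 / 14 = 0.50

0.50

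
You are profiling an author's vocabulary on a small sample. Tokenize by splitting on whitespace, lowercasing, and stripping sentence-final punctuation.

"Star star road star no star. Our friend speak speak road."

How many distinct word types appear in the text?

Distinct types: {friend, no, our, road, speak, star}
V = 6

6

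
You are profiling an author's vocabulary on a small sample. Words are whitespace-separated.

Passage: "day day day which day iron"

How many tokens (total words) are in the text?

Tokens: day, day, day, which, day, iron
N = 6

6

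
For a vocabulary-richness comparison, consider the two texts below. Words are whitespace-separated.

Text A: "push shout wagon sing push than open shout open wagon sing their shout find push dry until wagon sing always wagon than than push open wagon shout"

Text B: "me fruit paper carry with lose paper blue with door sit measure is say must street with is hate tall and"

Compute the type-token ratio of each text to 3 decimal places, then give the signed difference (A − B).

TTR(A) = 11/27 = 0.407
TTR(B) = 17/21 = 0.810
Difference = 0.407 − 0.810 = -0.403

-0.403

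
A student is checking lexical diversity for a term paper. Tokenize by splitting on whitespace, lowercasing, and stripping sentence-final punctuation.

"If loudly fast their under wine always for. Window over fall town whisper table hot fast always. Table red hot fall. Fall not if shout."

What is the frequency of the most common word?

3

Frequencies: fall:3, if:2, fast:2, always:2, table:2, hot:2, loudly:1, their:1, under:1, wine:1, for:1, window:1, over:1, town:1, whisper:1, red:1, not:1, shout:1
Most common: 'fall' with frequency 3.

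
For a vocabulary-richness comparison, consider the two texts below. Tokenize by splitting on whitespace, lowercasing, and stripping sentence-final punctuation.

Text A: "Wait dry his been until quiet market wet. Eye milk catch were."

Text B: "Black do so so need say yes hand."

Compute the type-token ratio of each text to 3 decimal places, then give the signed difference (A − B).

0.125

TTR(A) = 12/12 = 1.000
TTR(B) = 7/8 = 0.875
Difference = 1.000 − 0.875 = 0.125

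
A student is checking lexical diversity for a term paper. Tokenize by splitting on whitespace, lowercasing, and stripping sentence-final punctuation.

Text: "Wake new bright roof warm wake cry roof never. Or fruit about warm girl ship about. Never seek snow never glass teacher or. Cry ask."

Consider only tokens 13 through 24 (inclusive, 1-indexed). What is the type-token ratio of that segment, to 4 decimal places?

Segment tokens 13–24: warm, girl, ship, about, never, seek, snow, never, glass, teacher, or, cry
Segment N = 12, segment V = 11.
TTR = 11 / 12 = 0.9167

0.9167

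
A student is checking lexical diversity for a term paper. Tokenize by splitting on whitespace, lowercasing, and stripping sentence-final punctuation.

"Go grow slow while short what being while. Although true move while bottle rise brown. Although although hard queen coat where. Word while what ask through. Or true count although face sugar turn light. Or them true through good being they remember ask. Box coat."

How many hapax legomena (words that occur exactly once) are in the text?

Frequencies: while:4, although:4, true:3, what:2, being:2, coat:2, ask:2, through:2, or:2, go:1, grow:1, slow:1, short:1, move:1, bottle:1, rise:1, brown:1, hard:1, queen:1, where:1, … (11 more, each freq 1)
Hapax (freq=1): bottle, box, brown, count, face, go, good, grow, hard, light, move, queen, remember, rise, short, slow, sugar, them, they, turn, where, word

22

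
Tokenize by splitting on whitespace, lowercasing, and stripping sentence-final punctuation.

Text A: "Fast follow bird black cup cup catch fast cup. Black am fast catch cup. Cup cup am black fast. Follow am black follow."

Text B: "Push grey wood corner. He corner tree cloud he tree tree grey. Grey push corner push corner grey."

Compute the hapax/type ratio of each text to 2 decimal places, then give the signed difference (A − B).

-0.15

A: hapax=1, V=7, ratio=0.14
B: hapax=2, V=7, ratio=0.29
Difference = 0.14 − 0.29 = -0.15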